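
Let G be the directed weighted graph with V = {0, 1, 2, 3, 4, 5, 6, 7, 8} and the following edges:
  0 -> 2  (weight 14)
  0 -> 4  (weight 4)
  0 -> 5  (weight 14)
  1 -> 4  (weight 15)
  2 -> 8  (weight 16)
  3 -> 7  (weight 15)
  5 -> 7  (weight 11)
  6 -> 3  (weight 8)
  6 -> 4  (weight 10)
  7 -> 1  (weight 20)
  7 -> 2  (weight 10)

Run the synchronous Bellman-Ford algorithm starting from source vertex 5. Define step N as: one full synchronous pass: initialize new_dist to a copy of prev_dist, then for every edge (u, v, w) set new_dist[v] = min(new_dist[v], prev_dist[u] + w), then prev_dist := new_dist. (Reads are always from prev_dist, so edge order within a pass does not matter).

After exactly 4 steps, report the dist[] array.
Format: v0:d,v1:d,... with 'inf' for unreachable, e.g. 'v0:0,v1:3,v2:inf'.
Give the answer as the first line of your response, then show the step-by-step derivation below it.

v0:inf,v1:31,v2:21,v3:inf,v4:46,v5:0,v6:inf,v7:11,v8:37

step 1: dist = v0:inf,v1:inf,v2:inf,v3:inf,v4:inf,v5:0,v6:inf,v7:11,v8:inf
step 2: dist = v0:inf,v1:31,v2:21,v3:inf,v4:inf,v5:0,v6:inf,v7:11,v8:inf
step 3: dist = v0:inf,v1:31,v2:21,v3:inf,v4:46,v5:0,v6:inf,v7:11,v8:37
step 4: dist = v0:inf,v1:31,v2:21,v3:inf,v4:46,v5:0,v6:inf,v7:11,v8:37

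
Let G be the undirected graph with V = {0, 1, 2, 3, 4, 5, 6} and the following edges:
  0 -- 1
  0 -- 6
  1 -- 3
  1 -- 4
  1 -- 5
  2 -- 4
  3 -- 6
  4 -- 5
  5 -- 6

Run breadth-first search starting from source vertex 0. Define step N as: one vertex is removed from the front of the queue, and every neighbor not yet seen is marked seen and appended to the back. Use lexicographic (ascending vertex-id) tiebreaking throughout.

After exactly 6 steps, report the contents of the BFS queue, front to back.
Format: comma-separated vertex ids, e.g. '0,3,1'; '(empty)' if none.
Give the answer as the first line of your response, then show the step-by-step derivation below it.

2

step 1: dequeue 0; queue=[1,6]; order=0
step 2: dequeue 1; queue=[6,3,4,5]; order=0,1
step 3: dequeue 6; queue=[3,4,5]; order=0,1,6
step 4: dequeue 3; queue=[4,5]; order=0,1,6,3
step 5: dequeue 4; queue=[5,2]; order=0,1,6,3,4
step 6: dequeue 5; queue=[2]; order=0,1,6,3,4,5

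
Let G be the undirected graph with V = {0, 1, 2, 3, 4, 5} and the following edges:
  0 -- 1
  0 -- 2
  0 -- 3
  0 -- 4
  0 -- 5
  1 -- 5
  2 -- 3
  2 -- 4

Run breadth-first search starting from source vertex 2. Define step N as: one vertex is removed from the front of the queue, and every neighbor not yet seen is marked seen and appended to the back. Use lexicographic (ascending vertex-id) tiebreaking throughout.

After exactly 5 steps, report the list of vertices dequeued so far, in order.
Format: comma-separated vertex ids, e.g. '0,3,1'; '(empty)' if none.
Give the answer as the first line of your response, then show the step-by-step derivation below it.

2,0,3,4,1

step 1: dequeue 2; queue=[0,3,4]; order=2
step 2: dequeue 0; queue=[3,4,1,5]; order=2,0
step 3: dequeue 3; queue=[4,1,5]; order=2,0,3
step 4: dequeue 4; queue=[1,5]; order=2,0,3,4
step 5: dequeue 1; queue=[5]; order=2,0,3,4,1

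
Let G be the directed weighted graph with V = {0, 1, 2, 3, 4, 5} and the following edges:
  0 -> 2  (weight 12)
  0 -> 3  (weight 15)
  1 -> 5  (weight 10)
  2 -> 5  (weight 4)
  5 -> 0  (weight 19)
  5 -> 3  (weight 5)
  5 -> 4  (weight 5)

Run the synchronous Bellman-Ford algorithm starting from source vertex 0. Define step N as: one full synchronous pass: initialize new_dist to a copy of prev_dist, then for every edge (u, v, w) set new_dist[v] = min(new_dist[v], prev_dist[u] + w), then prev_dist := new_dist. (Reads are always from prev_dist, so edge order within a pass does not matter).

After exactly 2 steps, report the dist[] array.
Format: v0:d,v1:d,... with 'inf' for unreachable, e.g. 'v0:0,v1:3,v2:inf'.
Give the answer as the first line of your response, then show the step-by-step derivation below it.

v0:0,v1:inf,v2:12,v3:15,v4:inf,v5:16

step 1: dist = v0:0,v1:inf,v2:12,v3:15,v4:inf,v5:inf
step 2: dist = v0:0,v1:inf,v2:12,v3:15,v4:inf,v5:16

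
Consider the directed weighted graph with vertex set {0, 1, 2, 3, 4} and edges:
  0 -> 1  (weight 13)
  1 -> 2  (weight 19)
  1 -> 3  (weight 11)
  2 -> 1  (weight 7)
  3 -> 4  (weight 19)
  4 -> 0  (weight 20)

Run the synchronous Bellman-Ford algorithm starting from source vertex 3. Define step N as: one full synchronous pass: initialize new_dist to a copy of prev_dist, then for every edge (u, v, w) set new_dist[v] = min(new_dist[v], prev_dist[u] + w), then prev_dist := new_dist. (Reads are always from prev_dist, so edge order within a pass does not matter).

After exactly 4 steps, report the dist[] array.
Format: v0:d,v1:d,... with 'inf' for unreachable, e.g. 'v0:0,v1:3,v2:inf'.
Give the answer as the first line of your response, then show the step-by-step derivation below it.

v0:39,v1:52,v2:71,v3:0,v4:19

step 1: dist = v0:inf,v1:inf,v2:inf,v3:0,v4:19
step 2: dist = v0:39,v1:inf,v2:inf,v3:0,v4:19
step 3: dist = v0:39,v1:52,v2:inf,v3:0,v4:19
step 4: dist = v0:39,v1:52,v2:71,v3:0,v4:19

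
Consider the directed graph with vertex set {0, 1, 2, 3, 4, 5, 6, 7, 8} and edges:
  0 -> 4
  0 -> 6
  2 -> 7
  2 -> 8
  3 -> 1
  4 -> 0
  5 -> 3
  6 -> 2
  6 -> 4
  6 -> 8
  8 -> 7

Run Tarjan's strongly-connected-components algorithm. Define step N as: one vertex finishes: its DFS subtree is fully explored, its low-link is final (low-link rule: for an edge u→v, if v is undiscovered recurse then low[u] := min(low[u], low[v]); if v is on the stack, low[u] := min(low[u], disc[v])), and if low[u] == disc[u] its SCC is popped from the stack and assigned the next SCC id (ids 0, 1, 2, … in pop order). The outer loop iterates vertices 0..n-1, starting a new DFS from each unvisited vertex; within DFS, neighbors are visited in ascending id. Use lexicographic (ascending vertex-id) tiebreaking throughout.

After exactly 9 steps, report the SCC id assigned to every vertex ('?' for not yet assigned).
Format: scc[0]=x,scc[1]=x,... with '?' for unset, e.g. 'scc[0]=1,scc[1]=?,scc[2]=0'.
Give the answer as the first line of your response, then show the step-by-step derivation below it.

scc[0]=3,scc[1]=4,scc[2]=2,scc[3]=5,scc[4]=3,scc[5]=6,scc[6]=3,scc[7]=0,scc[8]=1

step 1: low=(low[0]=0,low[1]=?,low[2]=?,low[3]=?,low[4]=0,low[5]=?,low[6]=?,low[7]=?,low[8]=?); scc=(scc[0]=?,scc[1]=?,scc[2]=?,scc[3]=?,scc[4]=?,scc[5]=?,scc[6]=?,scc[7]=?,scc[8]=?)
step 2: low=(low[0]=0,low[1]=?,low[2]=3,low[3]=?,low[4]=0,low[5]=?,low[6]=2,low[7]=4,low[8]=?); scc=(scc[0]=?,scc[1]=?,scc[2]=?,scc[3]=?,scc[4]=?,scc[5]=?,scc[6]=?,scc[7]=0,scc[8]=?)
step 3: low=(low[0]=0,low[1]=?,low[2]=3,low[3]=?,low[4]=0,low[5]=?,low[6]=2,low[7]=4,low[8]=5); scc=(scc[0]=?,scc[1]=?,scc[2]=?,scc[3]=?,scc[4]=?,scc[5]=?,scc[6]=?,scc[7]=0,scc[8]=1)
step 4: low=(low[0]=0,low[1]=?,low[2]=3,low[3]=?,low[4]=0,low[5]=?,low[6]=2,low[7]=4,low[8]=5); scc=(scc[0]=?,scc[1]=?,scc[2]=2,scc[3]=?,scc[4]=?,scc[5]=?,scc[6]=?,scc[7]=0,scc[8]=1)
step 5: low=(low[0]=0,low[1]=?,low[2]=3,low[3]=?,low[4]=0,low[5]=?,low[6]=1,low[7]=4,low[8]=5); scc=(scc[0]=?,scc[1]=?,scc[2]=2,scc[3]=?,scc[4]=?,scc[5]=?,scc[6]=?,scc[7]=0,scc[8]=1)
step 6: low=(low[0]=0,low[1]=?,low[2]=3,low[3]=?,low[4]=0,low[5]=?,low[6]=1,low[7]=4,low[8]=5); scc=(scc[0]=3,scc[1]=?,scc[2]=2,scc[3]=?,scc[4]=3,scc[5]=?,scc[6]=3,scc[7]=0,scc[8]=1)
step 7: low=(low[0]=0,low[1]=6,low[2]=3,low[3]=?,low[4]=0,low[5]=?,low[6]=1,low[7]=4,low[8]=5); scc=(scc[0]=3,scc[1]=4,scc[2]=2,scc[3]=?,scc[4]=3,scc[5]=?,scc[6]=3,scc[7]=0,scc[8]=1)
step 8: low=(low[0]=0,low[1]=6,low[2]=3,low[3]=7,low[4]=0,low[5]=?,low[6]=1,low[7]=4,low[8]=5); scc=(scc[0]=3,scc[1]=4,scc[2]=2,scc[3]=5,scc[4]=3,scc[5]=?,scc[6]=3,scc[7]=0,scc[8]=1)
step 9: low=(low[0]=0,low[1]=6,low[2]=3,low[3]=7,low[4]=0,low[5]=8,low[6]=1,low[7]=4,low[8]=5); scc=(scc[0]=3,scc[1]=4,scc[2]=2,scc[3]=5,scc[4]=3,scc[5]=6,scc[6]=3,scc[7]=0,scc[8]=1)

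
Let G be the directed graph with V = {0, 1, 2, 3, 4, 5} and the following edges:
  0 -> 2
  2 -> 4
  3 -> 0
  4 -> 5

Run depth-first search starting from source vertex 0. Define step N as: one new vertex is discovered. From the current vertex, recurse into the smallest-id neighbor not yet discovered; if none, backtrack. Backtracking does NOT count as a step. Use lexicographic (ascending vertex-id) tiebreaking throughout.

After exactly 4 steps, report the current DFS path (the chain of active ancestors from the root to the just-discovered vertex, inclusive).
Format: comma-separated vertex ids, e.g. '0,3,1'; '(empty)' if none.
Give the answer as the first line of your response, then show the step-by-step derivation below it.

0,2,4,5

step 1: discover 0; path=0; order=0
step 2: discover 2; path=0>2; order=0,2
step 3: discover 4; path=0>2>4; order=0,2,4
step 4: discover 5; path=0>2>4>5; order=0,2,4,5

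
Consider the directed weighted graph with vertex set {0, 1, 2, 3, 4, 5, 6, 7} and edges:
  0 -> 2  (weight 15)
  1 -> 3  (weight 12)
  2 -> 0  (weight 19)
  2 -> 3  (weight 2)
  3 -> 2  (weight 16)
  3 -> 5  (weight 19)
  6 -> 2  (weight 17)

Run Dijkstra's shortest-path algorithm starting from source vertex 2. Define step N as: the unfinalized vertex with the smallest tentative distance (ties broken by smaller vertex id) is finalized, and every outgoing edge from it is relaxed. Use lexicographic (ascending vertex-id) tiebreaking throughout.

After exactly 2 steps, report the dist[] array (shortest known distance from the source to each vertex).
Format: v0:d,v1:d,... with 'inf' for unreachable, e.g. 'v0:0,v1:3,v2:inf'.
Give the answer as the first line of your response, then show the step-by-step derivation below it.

v0:19,v1:inf,v2:0,v3:2,v4:inf,v5:21,v6:inf,v7:inf

step 1: dist = v0:19,v1:inf,v2:0,v3:2,v4:inf,v5:inf,v6:inf,v7:inf
step 2: dist = v0:19,v1:inf,v2:0,v3:2,v4:inf,v5:21,v6:inf,v7:inf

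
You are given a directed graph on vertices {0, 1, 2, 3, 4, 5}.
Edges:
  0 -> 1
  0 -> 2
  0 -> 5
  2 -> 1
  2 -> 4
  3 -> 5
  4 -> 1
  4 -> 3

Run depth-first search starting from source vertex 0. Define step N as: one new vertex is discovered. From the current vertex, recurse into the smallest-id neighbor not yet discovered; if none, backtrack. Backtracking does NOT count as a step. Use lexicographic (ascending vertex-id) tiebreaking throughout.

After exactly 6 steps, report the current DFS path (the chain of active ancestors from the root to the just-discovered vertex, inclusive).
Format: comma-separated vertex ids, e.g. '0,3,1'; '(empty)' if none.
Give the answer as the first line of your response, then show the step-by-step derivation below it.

0,2,4,3,5

step 1: discover 0; path=0; order=0
step 2: discover 1; path=0>1; order=0,1
step 3: discover 2; path=0>2; order=0,1,2
step 4: discover 4; path=0>2>4; order=0,1,2,4
step 5: discover 3; path=0>2>4>3; order=0,1,2,4,3
step 6: discover 5; path=0>2>4>3>5; order=0,1,2,4,3,5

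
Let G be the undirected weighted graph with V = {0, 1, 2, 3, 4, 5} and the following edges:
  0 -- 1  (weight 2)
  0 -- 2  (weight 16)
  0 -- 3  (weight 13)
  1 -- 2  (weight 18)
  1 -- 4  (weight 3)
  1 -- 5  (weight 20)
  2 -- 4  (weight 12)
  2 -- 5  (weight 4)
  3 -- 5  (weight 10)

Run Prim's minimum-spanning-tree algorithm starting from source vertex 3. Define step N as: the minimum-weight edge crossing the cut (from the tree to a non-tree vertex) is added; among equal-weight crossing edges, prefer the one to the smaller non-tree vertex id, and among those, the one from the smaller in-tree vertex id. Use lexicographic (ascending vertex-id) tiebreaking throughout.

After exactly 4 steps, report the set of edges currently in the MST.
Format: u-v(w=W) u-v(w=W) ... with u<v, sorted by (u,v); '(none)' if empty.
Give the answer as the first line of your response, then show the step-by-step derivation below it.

1-4(w=3) 2-4(w=12) 2-5(w=4) 3-5(w=10)

step 1: add edge 3-5 (w=10); MST = {3-5(w=10)}
step 2: add edge 2-5 (w=4); MST = {2-5(w=4) 3-5(w=10)}
step 3: add edge 2-4 (w=12); MST = {2-4(w=12) 2-5(w=4) 3-5(w=10)}
step 4: add edge 1-4 (w=3); MST = {1-4(w=3) 2-4(w=12) 2-5(w=4) 3-5(w=10)}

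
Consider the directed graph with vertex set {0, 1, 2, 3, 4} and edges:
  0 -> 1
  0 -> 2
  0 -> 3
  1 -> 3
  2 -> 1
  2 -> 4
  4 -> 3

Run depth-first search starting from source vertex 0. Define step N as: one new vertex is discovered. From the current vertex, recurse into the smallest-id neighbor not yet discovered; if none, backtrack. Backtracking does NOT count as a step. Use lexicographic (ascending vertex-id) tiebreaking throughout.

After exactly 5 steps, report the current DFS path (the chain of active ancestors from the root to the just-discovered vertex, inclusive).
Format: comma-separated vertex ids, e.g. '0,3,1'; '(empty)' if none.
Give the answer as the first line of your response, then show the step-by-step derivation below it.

0,2,4

step 1: discover 0; path=0; order=0
step 2: discover 1; path=0>1; order=0,1
step 3: discover 3; path=0>1>3; order=0,1,3
step 4: discover 2; path=0>2; order=0,1,3,2
step 5: discover 4; path=0>2>4; order=0,1,3,2,4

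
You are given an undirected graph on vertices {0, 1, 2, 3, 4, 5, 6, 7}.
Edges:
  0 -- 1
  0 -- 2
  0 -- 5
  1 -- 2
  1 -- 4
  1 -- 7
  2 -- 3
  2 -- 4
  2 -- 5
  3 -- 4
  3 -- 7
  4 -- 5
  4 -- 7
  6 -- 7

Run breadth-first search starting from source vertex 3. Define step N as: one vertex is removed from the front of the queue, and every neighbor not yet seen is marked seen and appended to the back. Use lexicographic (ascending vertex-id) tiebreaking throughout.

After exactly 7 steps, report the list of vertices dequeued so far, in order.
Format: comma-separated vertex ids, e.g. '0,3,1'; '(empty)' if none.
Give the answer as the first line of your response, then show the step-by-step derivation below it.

3,2,4,7,0,1,5

step 1: dequeue 3; queue=[2,4,7]; order=3
step 2: dequeue 2; queue=[4,7,0,1,5]; order=3,2
step 3: dequeue 4; queue=[7,0,1,5]; order=3,2,4
step 4: dequeue 7; queue=[0,1,5,6]; order=3,2,4,7
step 5: dequeue 0; queue=[1,5,6]; order=3,2,4,7,0
step 6: dequeue 1; queue=[5,6]; order=3,2,4,7,0,1
step 7: dequeue 5; queue=[6]; order=3,2,4,7,0,1,5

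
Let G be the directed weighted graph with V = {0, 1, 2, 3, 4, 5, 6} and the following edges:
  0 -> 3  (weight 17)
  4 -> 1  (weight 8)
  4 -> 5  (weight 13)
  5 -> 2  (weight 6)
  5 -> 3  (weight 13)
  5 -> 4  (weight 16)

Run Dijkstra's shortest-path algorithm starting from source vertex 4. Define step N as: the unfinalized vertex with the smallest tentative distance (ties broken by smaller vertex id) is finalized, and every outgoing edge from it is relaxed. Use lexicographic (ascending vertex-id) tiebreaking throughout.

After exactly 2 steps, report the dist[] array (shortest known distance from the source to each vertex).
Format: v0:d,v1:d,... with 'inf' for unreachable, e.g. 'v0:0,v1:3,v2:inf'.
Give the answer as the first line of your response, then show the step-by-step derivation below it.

v0:inf,v1:8,v2:inf,v3:inf,v4:0,v5:13,v6:inf

step 1: dist = v0:inf,v1:8,v2:inf,v3:inf,v4:0,v5:13,v6:inf
step 2: dist = v0:inf,v1:8,v2:inf,v3:inf,v4:0,v5:13,v6:inf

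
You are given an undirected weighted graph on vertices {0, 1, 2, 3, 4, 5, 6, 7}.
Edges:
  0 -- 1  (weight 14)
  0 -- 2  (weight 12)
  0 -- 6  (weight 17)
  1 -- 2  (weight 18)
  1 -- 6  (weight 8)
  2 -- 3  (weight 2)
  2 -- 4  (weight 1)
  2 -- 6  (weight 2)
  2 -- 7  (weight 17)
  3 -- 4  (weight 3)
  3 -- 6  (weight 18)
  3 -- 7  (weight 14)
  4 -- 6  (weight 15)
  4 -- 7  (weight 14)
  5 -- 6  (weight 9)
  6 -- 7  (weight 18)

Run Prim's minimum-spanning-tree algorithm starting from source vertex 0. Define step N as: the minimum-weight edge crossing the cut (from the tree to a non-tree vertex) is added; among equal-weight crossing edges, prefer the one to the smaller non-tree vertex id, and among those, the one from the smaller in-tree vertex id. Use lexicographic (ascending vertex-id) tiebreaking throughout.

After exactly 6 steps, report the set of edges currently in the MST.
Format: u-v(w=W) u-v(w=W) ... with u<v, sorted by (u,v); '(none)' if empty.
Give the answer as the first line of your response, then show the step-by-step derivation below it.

0-2(w=12) 1-6(w=8) 2-3(w=2) 2-4(w=1) 2-6(w=2) 5-6(w=9)

step 1: add edge 0-2 (w=12); MST = {0-2(w=12)}
step 2: add edge 2-4 (w=1); MST = {0-2(w=12) 2-4(w=1)}
step 3: add edge 2-3 (w=2); MST = {0-2(w=12) 2-3(w=2) 2-4(w=1)}
step 4: add edge 2-6 (w=2); MST = {0-2(w=12) 2-3(w=2) 2-4(w=1) 2-6(w=2)}
step 5: add edge 1-6 (w=8); MST = {0-2(w=12) 1-6(w=8) 2-3(w=2) 2-4(w=1) 2-6(w=2)}
step 6: add edge 5-6 (w=9); MST = {0-2(w=12) 1-6(w=8) 2-3(w=2) 2-4(w=1) 2-6(w=2) 5-6(w=9)}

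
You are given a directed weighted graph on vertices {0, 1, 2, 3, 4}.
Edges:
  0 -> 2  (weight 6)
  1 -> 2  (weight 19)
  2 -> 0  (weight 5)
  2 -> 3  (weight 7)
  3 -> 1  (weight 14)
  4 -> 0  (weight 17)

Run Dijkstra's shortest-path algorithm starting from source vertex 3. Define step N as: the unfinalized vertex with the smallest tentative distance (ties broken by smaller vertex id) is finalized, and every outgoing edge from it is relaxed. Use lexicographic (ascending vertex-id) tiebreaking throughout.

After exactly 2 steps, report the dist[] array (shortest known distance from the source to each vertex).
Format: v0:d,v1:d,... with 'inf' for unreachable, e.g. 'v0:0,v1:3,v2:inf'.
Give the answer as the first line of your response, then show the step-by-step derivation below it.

v0:inf,v1:14,v2:33,v3:0,v4:inf

step 1: dist = v0:inf,v1:14,v2:inf,v3:0,v4:inf
step 2: dist = v0:inf,v1:14,v2:33,v3:0,v4:inf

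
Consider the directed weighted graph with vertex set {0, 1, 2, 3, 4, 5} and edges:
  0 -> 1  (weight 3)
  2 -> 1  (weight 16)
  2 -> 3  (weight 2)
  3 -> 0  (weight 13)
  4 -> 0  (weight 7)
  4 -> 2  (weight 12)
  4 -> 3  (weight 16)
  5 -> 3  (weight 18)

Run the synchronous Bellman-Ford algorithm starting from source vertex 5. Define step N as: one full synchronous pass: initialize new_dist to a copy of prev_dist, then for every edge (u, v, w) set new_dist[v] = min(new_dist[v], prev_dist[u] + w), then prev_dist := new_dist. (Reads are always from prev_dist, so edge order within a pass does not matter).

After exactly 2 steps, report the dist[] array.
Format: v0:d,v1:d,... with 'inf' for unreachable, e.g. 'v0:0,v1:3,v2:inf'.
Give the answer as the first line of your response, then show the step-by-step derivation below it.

v0:31,v1:inf,v2:inf,v3:18,v4:inf,v5:0

step 1: dist = v0:inf,v1:inf,v2:inf,v3:18,v4:inf,v5:0
step 2: dist = v0:31,v1:inf,v2:inf,v3:18,v4:inf,v5:0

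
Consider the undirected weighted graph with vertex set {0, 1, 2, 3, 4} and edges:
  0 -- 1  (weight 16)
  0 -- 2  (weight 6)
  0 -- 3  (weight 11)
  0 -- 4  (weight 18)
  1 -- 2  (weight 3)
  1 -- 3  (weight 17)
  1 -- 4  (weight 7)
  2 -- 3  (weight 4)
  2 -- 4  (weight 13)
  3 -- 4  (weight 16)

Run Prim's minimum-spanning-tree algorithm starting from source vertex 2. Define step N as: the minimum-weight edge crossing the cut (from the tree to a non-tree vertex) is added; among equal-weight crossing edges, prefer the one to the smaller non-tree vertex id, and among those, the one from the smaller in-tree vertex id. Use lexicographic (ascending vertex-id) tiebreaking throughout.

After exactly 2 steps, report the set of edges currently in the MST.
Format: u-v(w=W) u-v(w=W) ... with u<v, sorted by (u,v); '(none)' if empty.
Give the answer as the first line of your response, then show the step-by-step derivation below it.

1-2(w=3) 2-3(w=4)

step 1: add edge 1-2 (w=3); MST = {1-2(w=3)}
step 2: add edge 2-3 (w=4); MST = {1-2(w=3) 2-3(w=4)}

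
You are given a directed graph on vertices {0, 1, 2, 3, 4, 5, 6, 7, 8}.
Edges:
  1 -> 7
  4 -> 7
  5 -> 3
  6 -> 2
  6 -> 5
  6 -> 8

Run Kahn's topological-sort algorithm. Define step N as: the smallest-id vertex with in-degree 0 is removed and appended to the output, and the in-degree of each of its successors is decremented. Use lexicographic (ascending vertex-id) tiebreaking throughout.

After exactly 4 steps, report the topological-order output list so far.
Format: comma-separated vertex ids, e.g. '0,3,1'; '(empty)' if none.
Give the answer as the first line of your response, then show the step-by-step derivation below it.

0,1,4,6

step 1: output 0; order=[0]; indeg=(0,0,1,1,0,1,0,2,1)
step 2: output 1; order=[0,1]; indeg=(0,0,1,1,0,1,0,1,1)
step 3: output 4; order=[0,1,4]; indeg=(0,0,1,1,0,1,0,0,1)
step 4: output 6; order=[0,1,4,6]; indeg=(0,0,0,1,0,0,0,0,0)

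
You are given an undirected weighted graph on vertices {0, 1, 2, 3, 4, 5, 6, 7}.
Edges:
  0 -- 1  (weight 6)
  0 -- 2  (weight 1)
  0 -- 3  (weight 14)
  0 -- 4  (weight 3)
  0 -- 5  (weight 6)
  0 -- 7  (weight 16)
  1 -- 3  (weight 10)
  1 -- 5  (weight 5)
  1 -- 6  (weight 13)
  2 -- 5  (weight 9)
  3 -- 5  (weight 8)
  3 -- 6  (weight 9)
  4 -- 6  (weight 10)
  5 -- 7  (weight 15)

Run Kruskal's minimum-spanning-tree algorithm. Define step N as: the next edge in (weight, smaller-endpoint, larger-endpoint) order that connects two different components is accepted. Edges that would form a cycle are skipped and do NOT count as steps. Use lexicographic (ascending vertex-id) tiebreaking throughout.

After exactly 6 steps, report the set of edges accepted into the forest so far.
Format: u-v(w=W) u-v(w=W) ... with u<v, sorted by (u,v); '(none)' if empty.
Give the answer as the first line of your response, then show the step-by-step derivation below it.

0-1(w=6) 0-2(w=1) 0-4(w=3) 1-5(w=5) 3-5(w=8) 3-6(w=9)

step 1: add edge 0-2 (w=1); MST = {0-2(w=1)}
step 2: add edge 0-4 (w=3); MST = {0-2(w=1) 0-4(w=3)}
step 3: add edge 1-5 (w=5); MST = {0-2(w=1) 0-4(w=3) 1-5(w=5)}
step 4: add edge 0-1 (w=6); MST = {0-1(w=6) 0-2(w=1) 0-4(w=3) 1-5(w=5)}
step 5: add edge 3-5 (w=8); MST = {0-1(w=6) 0-2(w=1) 0-4(w=3) 1-5(w=5) 3-5(w=8)}
step 6: add edge 3-6 (w=9); MST = {0-1(w=6) 0-2(w=1) 0-4(w=3) 1-5(w=5) 3-5(w=8) 3-6(w=9)}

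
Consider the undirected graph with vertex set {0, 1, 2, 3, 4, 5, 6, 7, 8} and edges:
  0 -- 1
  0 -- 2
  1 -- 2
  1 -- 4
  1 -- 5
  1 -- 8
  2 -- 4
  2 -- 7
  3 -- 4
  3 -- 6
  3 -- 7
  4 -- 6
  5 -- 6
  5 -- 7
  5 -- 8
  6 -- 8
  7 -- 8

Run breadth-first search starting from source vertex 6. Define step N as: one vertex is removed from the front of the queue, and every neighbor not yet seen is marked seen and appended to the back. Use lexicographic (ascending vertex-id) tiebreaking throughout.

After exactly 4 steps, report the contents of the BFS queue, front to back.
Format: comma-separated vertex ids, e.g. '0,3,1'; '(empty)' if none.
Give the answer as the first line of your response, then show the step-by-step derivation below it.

8,7,1,2

step 1: dequeue 6; queue=[3,4,5,8]; order=6
step 2: dequeue 3; queue=[4,5,8,7]; order=6,3
step 3: dequeue 4; queue=[5,8,7,1,2]; order=6,3,4
step 4: dequeue 5; queue=[8,7,1,2]; order=6,3,4,5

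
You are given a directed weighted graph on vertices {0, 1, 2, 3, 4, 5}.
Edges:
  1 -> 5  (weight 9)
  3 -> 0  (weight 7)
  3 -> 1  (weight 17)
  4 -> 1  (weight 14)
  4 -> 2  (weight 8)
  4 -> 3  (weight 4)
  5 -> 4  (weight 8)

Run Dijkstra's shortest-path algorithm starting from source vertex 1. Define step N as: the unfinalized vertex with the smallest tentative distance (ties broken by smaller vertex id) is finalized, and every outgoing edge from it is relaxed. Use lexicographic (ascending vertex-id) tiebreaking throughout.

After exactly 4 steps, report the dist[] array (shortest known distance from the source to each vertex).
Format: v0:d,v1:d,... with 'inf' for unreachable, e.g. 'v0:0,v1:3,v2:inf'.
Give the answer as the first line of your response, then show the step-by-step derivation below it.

v0:28,v1:0,v2:25,v3:21,v4:17,v5:9

step 1: dist = v0:inf,v1:0,v2:inf,v3:inf,v4:inf,v5:9
step 2: dist = v0:inf,v1:0,v2:inf,v3:inf,v4:17,v5:9
step 3: dist = v0:inf,v1:0,v2:25,v3:21,v4:17,v5:9
step 4: dist = v0:28,v1:0,v2:25,v3:21,v4:17,v5:9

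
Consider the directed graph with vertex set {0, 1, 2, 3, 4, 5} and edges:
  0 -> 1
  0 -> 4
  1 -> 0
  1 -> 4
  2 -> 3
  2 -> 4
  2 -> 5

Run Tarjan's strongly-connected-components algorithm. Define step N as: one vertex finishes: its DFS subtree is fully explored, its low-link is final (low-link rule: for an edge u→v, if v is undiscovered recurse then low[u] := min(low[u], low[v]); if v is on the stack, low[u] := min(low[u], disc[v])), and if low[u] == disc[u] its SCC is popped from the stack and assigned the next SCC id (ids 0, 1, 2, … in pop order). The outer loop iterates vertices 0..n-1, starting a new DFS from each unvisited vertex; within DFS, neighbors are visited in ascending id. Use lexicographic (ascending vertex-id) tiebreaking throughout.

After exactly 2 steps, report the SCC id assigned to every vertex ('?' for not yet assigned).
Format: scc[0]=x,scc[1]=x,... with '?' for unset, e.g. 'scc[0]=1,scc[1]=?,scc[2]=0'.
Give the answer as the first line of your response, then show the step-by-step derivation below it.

scc[0]=?,scc[1]=?,scc[2]=?,scc[3]=?,scc[4]=0,scc[5]=?

step 1: low=(low[0]=0,low[1]=0,low[2]=?,low[3]=?,low[4]=2,low[5]=?); scc=(scc[0]=?,scc[1]=?,scc[2]=?,scc[3]=?,scc[4]=0,scc[5]=?)
step 2: low=(low[0]=0,low[1]=0,low[2]=?,low[3]=?,low[4]=2,low[5]=?); scc=(scc[0]=?,scc[1]=?,scc[2]=?,scc[3]=?,scc[4]=0,scc[5]=?)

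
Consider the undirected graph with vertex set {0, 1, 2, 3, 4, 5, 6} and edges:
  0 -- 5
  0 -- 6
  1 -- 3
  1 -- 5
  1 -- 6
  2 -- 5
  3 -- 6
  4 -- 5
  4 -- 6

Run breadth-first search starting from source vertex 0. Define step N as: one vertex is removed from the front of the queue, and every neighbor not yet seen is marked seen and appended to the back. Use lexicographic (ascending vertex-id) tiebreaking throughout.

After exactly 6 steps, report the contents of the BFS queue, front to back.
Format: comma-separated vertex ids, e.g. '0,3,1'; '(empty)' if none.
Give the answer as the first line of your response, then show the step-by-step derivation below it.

3

step 1: dequeue 0; queue=[5,6]; order=0
step 2: dequeue 5; queue=[6,1,2,4]; order=0,5
step 3: dequeue 6; queue=[1,2,4,3]; order=0,5,6
step 4: dequeue 1; queue=[2,4,3]; order=0,5,6,1
step 5: dequeue 2; queue=[4,3]; order=0,5,6,1,2
step 6: dequeue 4; queue=[3]; order=0,5,6,1,2,4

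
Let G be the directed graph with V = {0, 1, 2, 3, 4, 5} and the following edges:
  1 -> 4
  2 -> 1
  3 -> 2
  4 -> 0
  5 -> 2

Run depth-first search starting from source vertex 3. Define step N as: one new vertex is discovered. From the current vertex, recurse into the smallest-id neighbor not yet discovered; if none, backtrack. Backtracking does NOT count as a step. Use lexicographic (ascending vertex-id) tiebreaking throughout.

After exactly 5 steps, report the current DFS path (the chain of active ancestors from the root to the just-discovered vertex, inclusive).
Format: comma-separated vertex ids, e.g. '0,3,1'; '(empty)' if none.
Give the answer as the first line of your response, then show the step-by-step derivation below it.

3,2,1,4,0

step 1: discover 3; path=3; order=3
step 2: discover 2; path=3>2; order=3,2
step 3: discover 1; path=3>2>1; order=3,2,1
step 4: discover 4; path=3>2>1>4; order=3,2,1,4
step 5: discover 0; path=3>2>1>4>0; order=3,2,1,4,0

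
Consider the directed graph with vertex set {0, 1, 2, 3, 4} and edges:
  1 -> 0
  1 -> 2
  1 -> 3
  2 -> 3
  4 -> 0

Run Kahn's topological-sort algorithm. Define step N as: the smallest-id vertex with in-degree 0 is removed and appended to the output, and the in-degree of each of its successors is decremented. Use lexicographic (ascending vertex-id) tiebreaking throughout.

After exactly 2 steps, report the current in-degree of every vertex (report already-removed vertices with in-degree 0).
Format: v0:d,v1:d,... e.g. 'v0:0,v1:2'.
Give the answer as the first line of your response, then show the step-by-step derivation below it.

v0:1,v1:0,v2:0,v3:0,v4:0

step 1: output 1; order=[1]; indeg=(1,0,0,1,0)
step 2: output 2; order=[1,2]; indeg=(1,0,0,0,0)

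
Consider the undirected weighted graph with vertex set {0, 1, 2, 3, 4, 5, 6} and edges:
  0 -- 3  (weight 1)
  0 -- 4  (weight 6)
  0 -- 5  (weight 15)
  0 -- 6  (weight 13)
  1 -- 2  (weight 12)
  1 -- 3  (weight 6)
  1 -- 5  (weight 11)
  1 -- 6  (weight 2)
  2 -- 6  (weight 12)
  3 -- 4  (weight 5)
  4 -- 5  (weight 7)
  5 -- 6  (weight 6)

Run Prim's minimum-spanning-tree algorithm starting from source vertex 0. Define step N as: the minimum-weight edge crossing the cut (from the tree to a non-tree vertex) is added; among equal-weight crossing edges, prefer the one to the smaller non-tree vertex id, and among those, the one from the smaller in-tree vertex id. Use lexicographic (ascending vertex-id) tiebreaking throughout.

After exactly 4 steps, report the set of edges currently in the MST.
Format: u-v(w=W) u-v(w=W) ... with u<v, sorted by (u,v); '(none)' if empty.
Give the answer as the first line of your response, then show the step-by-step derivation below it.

0-3(w=1) 1-3(w=6) 1-6(w=2) 3-4(w=5)

step 1: add edge 0-3 (w=1); MST = {0-3(w=1)}
step 2: add edge 3-4 (w=5); MST = {0-3(w=1) 3-4(w=5)}
step 3: add edge 1-3 (w=6); MST = {0-3(w=1) 1-3(w=6) 3-4(w=5)}
step 4: add edge 1-6 (w=2); MST = {0-3(w=1) 1-3(w=6) 1-6(w=2) 3-4(w=5)}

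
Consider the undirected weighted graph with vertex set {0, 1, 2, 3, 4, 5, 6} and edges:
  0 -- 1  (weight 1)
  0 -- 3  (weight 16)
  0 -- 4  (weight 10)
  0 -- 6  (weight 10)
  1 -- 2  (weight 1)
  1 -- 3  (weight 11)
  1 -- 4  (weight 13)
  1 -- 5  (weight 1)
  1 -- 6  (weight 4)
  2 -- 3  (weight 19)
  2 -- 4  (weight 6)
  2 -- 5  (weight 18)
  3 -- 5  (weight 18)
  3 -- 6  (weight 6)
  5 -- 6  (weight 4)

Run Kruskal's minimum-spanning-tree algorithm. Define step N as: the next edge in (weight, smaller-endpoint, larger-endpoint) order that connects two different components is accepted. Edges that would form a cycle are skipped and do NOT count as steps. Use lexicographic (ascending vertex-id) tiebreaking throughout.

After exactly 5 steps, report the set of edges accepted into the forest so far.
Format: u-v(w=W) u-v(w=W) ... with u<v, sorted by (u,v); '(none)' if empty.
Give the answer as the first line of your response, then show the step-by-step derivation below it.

0-1(w=1) 1-2(w=1) 1-5(w=1) 1-6(w=4) 2-4(w=6)

step 1: add edge 0-1 (w=1); MST = {0-1(w=1)}
step 2: add edge 1-2 (w=1); MST = {0-1(w=1) 1-2(w=1)}
step 3: add edge 1-5 (w=1); MST = {0-1(w=1) 1-2(w=1) 1-5(w=1)}
step 4: add edge 1-6 (w=4); MST = {0-1(w=1) 1-2(w=1) 1-5(w=1) 1-6(w=4)}
step 5: add edge 2-4 (w=6); MST = {0-1(w=1) 1-2(w=1) 1-5(w=1) 1-6(w=4) 2-4(w=6)}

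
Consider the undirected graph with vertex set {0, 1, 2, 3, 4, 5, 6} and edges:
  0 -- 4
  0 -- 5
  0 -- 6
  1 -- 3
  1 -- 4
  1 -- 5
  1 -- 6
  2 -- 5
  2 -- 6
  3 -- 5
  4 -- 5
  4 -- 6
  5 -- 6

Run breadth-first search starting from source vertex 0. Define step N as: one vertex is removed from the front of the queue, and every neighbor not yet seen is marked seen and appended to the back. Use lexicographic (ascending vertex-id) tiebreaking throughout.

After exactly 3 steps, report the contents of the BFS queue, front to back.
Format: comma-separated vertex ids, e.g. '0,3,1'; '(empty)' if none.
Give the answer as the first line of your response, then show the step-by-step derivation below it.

6,1,2,3

step 1: dequeue 0; queue=[4,5,6]; order=0
step 2: dequeue 4; queue=[5,6,1]; order=0,4
step 3: dequeue 5; queue=[6,1,2,3]; order=0,4,5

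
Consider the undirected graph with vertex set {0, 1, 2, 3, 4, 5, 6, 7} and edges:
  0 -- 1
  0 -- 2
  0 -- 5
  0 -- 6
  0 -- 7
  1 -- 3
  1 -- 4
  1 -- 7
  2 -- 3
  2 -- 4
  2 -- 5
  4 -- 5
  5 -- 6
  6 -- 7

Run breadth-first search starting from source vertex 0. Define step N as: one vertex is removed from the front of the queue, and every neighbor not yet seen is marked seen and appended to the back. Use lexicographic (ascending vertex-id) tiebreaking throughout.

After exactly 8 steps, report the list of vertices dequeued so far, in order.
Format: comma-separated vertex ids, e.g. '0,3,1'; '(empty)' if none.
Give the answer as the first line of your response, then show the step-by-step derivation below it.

0,1,2,5,6,7,3,4

step 1: dequeue 0; queue=[1,2,5,6,7]; order=0
step 2: dequeue 1; queue=[2,5,6,7,3,4]; order=0,1
step 3: dequeue 2; queue=[5,6,7,3,4]; order=0,1,2
step 4: dequeue 5; queue=[6,7,3,4]; order=0,1,2,5
step 5: dequeue 6; queue=[7,3,4]; order=0,1,2,5,6
step 6: dequeue 7; queue=[3,4]; order=0,1,2,5,6,7
step 7: dequeue 3; queue=[4]; order=0,1,2,5,6,7,3
step 8: dequeue 4; queue=[(empty)]; order=0,1,2,5,6,7,3,4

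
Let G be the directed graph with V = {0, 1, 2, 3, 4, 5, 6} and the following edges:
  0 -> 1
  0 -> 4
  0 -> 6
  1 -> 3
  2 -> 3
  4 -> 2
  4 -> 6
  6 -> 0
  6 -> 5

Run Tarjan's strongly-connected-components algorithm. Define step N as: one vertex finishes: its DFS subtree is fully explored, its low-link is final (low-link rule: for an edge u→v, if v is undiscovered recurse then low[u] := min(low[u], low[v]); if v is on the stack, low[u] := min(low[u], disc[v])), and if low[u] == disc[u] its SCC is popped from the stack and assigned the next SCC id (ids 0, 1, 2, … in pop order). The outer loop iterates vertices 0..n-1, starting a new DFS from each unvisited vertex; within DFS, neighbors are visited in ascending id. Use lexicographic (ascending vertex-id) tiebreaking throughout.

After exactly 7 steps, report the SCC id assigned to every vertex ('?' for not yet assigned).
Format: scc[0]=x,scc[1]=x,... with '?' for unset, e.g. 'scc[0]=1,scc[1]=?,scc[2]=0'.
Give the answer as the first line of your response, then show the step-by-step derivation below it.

scc[0]=4,scc[1]=1,scc[2]=2,scc[3]=0,scc[4]=4,scc[5]=3,scc[6]=4

step 1: low=(low[0]=0,low[1]=1,low[2]=?,low[3]=2,low[4]=?,low[5]=?,low[6]=?); scc=(scc[0]=?,scc[1]=?,scc[2]=?,scc[3]=0,scc[4]=?,scc[5]=?,scc[6]=?)
step 2: low=(low[0]=0,low[1]=1,low[2]=?,low[3]=2,low[4]=?,low[5]=?,low[6]=?); scc=(scc[0]=?,scc[1]=1,scc[2]=?,scc[3]=0,scc[4]=?,scc[5]=?,scc[6]=?)
step 3: low=(low[0]=0,low[1]=1,low[2]=4,low[3]=2,low[4]=3,low[5]=?,low[6]=?); scc=(scc[0]=?,scc[1]=1,scc[2]=2,scc[3]=0,scc[4]=?,scc[5]=?,scc[6]=?)
step 4: low=(low[0]=0,low[1]=1,low[2]=4,low[3]=2,low[4]=3,low[5]=6,low[6]=0); scc=(scc[0]=?,scc[1]=1,scc[2]=2,scc[3]=0,scc[4]=?,scc[5]=3,scc[6]=?)
step 5: low=(low[0]=0,low[1]=1,low[2]=4,low[3]=2,low[4]=3,low[5]=6,low[6]=0); scc=(scc[0]=?,scc[1]=1,scc[2]=2,scc[3]=0,scc[4]=?,scc[5]=3,scc[6]=?)
step 6: low=(low[0]=0,low[1]=1,low[2]=4,low[3]=2,low[4]=0,low[5]=6,low[6]=0); scc=(scc[0]=?,scc[1]=1,scc[2]=2,scc[3]=0,scc[4]=?,scc[5]=3,scc[6]=?)
step 7: low=(low[0]=0,low[1]=1,low[2]=4,low[3]=2,low[4]=0,low[5]=6,low[6]=0); scc=(scc[0]=4,scc[1]=1,scc[2]=2,scc[3]=0,scc[4]=4,scc[5]=3,scc[6]=4)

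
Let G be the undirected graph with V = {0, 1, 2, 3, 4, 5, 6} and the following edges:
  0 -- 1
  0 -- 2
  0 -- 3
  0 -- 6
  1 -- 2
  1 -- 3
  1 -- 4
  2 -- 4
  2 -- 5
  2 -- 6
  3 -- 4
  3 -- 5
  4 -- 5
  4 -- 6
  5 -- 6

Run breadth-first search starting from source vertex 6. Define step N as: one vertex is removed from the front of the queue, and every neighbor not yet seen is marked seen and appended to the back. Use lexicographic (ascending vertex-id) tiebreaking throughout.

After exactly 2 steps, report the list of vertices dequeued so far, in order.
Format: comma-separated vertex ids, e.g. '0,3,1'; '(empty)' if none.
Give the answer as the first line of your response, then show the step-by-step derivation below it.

6,0

step 1: dequeue 6; queue=[0,2,4,5]; order=6
step 2: dequeue 0; queue=[2,4,5,1,3]; order=6,0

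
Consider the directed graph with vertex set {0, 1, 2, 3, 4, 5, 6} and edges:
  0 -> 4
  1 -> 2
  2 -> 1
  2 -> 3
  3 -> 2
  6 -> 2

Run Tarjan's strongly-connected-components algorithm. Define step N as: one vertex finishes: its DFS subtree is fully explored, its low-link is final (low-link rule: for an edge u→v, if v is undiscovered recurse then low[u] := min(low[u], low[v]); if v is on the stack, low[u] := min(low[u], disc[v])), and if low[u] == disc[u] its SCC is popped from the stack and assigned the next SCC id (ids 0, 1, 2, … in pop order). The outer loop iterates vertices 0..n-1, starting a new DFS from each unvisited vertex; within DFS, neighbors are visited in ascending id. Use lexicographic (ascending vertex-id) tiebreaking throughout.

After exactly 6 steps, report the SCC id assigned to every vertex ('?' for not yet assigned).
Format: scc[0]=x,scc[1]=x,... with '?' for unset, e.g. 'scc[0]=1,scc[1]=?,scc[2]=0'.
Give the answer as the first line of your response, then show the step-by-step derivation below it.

scc[0]=1,scc[1]=2,scc[2]=2,scc[3]=2,scc[4]=0,scc[5]=3,scc[6]=?

step 1: low=(low[0]=0,low[1]=?,low[2]=?,low[3]=?,low[4]=1,low[5]=?,low[6]=?); scc=(scc[0]=?,scc[1]=?,scc[2]=?,scc[3]=?,scc[4]=0,scc[5]=?,scc[6]=?)
step 2: low=(low[0]=0,low[1]=?,low[2]=?,low[3]=?,low[4]=1,low[5]=?,low[6]=?); scc=(scc[0]=1,scc[1]=?,scc[2]=?,scc[3]=?,scc[4]=0,scc[5]=?,scc[6]=?)
step 3: low=(low[0]=0,low[1]=2,low[2]=2,low[3]=3,low[4]=1,low[5]=?,low[6]=?); scc=(scc[0]=1,scc[1]=?,scc[2]=?,scc[3]=?,scc[4]=0,scc[5]=?,scc[6]=?)
step 4: low=(low[0]=0,low[1]=2,low[2]=2,low[3]=3,low[4]=1,low[5]=?,low[6]=?); scc=(scc[0]=1,scc[1]=?,scc[2]=?,scc[3]=?,scc[4]=0,scc[5]=?,scc[6]=?)
step 5: low=(low[0]=0,low[1]=2,low[2]=2,low[3]=3,low[4]=1,low[5]=?,low[6]=?); scc=(scc[0]=1,scc[1]=2,scc[2]=2,scc[3]=2,scc[4]=0,scc[5]=?,scc[6]=?)
step 6: low=(low[0]=0,low[1]=2,low[2]=2,low[3]=3,low[4]=1,low[5]=5,low[6]=?); scc=(scc[0]=1,scc[1]=2,scc[2]=2,scc[3]=2,scc[4]=0,scc[5]=3,scc[6]=?)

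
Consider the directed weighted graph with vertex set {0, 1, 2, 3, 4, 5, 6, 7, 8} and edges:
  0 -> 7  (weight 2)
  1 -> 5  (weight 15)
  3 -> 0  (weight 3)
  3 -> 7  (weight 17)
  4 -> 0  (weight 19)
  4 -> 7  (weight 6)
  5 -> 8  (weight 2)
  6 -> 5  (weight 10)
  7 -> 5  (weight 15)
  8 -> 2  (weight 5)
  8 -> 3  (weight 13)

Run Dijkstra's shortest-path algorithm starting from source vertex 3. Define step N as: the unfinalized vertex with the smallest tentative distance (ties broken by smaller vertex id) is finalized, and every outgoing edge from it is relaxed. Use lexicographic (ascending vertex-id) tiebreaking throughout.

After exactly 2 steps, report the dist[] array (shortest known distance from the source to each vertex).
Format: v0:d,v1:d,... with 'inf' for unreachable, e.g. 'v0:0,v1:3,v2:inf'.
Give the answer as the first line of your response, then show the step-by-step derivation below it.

v0:3,v1:inf,v2:inf,v3:0,v4:inf,v5:inf,v6:inf,v7:5,v8:inf

step 1: dist = v0:3,v1:inf,v2:inf,v3:0,v4:inf,v5:inf,v6:inf,v7:17,v8:inf
step 2: dist = v0:3,v1:inf,v2:inf,v3:0,v4:inf,v5:inf,v6:inf,v7:5,v8:inf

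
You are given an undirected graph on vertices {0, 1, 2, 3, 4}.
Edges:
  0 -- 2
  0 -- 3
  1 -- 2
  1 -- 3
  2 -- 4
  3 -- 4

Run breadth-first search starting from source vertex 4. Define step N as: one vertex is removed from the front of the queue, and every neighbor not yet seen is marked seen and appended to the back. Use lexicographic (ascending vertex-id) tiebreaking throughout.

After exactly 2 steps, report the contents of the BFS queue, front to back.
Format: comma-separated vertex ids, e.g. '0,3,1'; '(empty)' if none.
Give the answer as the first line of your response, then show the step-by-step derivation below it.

3,0,1

step 1: dequeue 4; queue=[2,3]; order=4
step 2: dequeue 2; queue=[3,0,1]; order=4,2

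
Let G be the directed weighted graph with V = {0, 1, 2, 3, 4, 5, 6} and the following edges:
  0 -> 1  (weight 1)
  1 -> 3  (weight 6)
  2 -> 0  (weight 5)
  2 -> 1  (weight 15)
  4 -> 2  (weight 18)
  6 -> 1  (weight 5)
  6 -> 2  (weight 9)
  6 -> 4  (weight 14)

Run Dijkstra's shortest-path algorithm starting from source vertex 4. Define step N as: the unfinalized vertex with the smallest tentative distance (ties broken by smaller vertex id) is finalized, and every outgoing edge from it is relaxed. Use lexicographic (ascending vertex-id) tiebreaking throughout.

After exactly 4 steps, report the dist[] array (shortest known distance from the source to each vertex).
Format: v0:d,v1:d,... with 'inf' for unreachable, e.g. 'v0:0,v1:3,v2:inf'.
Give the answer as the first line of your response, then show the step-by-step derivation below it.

v0:23,v1:24,v2:18,v3:30,v4:0,v5:inf,v6:inf

step 1: dist = v0:inf,v1:inf,v2:18,v3:inf,v4:0,v5:inf,v6:inf
step 2: dist = v0:23,v1:33,v2:18,v3:inf,v4:0,v5:inf,v6:inf
step 3: dist = v0:23,v1:24,v2:18,v3:inf,v4:0,v5:inf,v6:inf
step 4: dist = v0:23,v1:24,v2:18,v3:30,v4:0,v5:inf,v6:inf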